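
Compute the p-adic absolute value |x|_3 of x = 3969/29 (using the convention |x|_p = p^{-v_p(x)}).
|3969/29|_3 = 1/81

Step 1 — compute v_3(x) by factoring powers of 3 out of the numerator and denominator: v_3(3969/29) = 4. Step 2 — apply |x|_p = p^{-v_p(x)} = 3^{-4} = 1/81.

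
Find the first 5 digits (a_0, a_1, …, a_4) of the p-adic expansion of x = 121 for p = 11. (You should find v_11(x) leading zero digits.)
(a_0, …, a_4) = (0, 0, 1, 0, 0)

v_11(121) = 2, so a_0 = ... = a_1 = 0. Factor out: x = 11^2 · u with u = 1 a unit in ℤ_11. Expand u iteratively via a_{v+i} = u_i mod 11, u_{i+1} = (u_i − a_{v+i})/11:
  u_0 = 1;  a_2 = 1;  u_1 = (u_0 − 1)/11 = 0
  u_1 = 0;  a_3 = 0;  u_2 = (u_1 − 0)/11 = 0
  u_2 = 0;  a_4 = 0;  u_3 = (u_2 − 0)/11 = 0
Digits: (0, 0, 1, 0, 0).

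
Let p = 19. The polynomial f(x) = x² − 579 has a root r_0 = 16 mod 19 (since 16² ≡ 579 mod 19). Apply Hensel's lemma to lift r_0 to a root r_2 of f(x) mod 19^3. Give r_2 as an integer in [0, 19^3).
r_2 = 263 (mod 6859)

Hensel's recurrence: r_{i+1} = r_i − f(r_i)·(f′(r_i))^{-1} mod 19^{i+2}, with f′(x) = 2x. Iterate:
  r_0 = 16 (mod 19)
  r_1 = 263 (mod 361)
  r_2 = 263 (mod 6859)
Final: r_2 = 263, and one checks f(r_2) ≡ 0 mod 19^3.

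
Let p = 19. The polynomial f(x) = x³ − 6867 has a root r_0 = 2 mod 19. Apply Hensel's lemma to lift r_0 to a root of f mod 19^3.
r_2 = 2 (mod 6859)

Hensel: r_{i+1} = r_i − f(r_i)/f′(r_i) mod 19^{i+2}, where f′(x) = 3x². Iterate:
  r_0 = 2 (mod 19)
  r_1 = 2 (mod 361)
  r_2 = 2 (mod 6859)
Final: r = 2 with f(r) ≡ 0 mod 19^3.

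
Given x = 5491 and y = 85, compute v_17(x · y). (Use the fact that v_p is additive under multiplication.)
v_17(466735) = 3

v_p(x) = 2 (factor: 5491 = 17^2 · 19); v_p(y) = 1 (factor: 85 = 17^1 · 5). Additivity: v_p(xy) = v_p(x) + v_p(y) = 2 + 1 = 3. (Direct check: xy = 466735 = 17^3 · (95).)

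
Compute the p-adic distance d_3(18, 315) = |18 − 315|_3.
d_3(18, 315) = 1/27

Step 1 — x − y = 18 − 315 = -297. Step 2 — v_3(-297) = 3 (factor: -297 = −(3^3 · 11); the sign does not affect v_p). Step 3 — |x − y|_3 = 3^{-3} = 1/27.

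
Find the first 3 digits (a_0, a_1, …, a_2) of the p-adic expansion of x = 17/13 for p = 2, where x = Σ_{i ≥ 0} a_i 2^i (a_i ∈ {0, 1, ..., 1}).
(a_0, …, a_2) = (1, 0, 1)

v_2(17/13) = 0 (numerator and denominator both coprime to 2), so x ∈ ℤ_2^×. Compute digits iteratively via a_i = x_i mod 2, x_{i+1} = (x_i − a_i)/2, with x_0 = x:
  x_0 = 17/13;  a_0 = 1;  x_1 = (x_0 − 1)/2 = 2/13
  x_1 = 2/13;  a_1 = 0;  x_2 = (x_1 − 0)/2 = 1/13
  x_2 = 1/13;  a_2 = 1;  x_3 = (x_2 − 1)/2 = -6/13
Digits: (1, 0, 1).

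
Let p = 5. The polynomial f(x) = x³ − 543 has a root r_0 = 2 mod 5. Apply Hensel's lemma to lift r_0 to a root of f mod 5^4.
r_3 = 357 (mod 625)

Hensel: r_{i+1} = r_i − f(r_i)/f′(r_i) mod 5^{i+2}, where f′(x) = 3x². Iterate:
  r_0 = 2 (mod 5)
  r_1 = 7 (mod 25)
  r_2 = 107 (mod 125)
  r_3 = 357 (mod 625)
Final: r = 357 with f(r) ≡ 0 mod 5^4.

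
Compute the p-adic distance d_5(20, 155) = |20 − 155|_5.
d_5(20, 155) = 1/5

Step 1 — x − y = 20 − 155 = -135. Step 2 — v_5(-135) = 1 (factor: -135 = −(5^1 · 27); the sign does not affect v_p). Step 3 — |x − y|_5 = 5^{-1} = 1/5.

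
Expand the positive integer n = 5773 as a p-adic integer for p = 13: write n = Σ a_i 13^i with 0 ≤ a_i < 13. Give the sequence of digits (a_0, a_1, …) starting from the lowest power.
(a_0, a_1, …) = (1, 2, 8, 2)

Repeated division by 13 gives the digits low-to-high: 5773 = 1 + 2·13^1 + 8·13^2 + 2·13^3. Digit sequence: (1, 2, 8, 2).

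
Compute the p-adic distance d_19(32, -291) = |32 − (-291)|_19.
d_19(32, -291) = 1/19

Step 1 — x − y = 32 − (-291) = 323. Step 2 — v_19(323) = 1 (factor: 323 = (19^1 · 17); the sign does not affect v_p). Step 3 — |x − y|_19 = 19^{-1} = 1/19.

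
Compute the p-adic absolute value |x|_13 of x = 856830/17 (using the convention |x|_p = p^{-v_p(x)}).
|856830/17|_13 = 1/28561

Step 1 — compute v_13(x) by factoring powers of 13 out of the numerator and denominator: v_13(856830/17) = 4. Step 2 — apply |x|_p = p^{-v_p(x)} = 13^{-4} = 1/28561.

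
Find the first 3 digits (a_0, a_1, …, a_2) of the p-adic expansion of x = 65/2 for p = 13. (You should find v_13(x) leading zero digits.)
(a_0, …, a_2) = (0, 9, 6)

v_13(65/2) = 1, so a_0 = ... = a_0 = 0. Factor out: x = 13^1 · u with u = 5/2 a unit in ℤ_13. Expand u iteratively via a_{v+i} = u_i mod 13, u_{i+1} = (u_i − a_{v+i})/13:
  u_0 = 5/2;  a_1 = 9;  u_1 = (u_0 − 9)/13 = -1/2
  u_1 = -1/2;  a_2 = 6;  u_2 = (u_1 − 6)/13 = -1/2
Digits: (0, 9, 6).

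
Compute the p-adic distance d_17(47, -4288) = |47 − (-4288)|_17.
d_17(47, -4288) = 1/289

Step 1 — x − y = 47 − (-4288) = 4335. Step 2 — v_17(4335) = 2 (factor: 4335 = (17^2 · 15); the sign does not affect v_p). Step 3 — |x − y|_17 = 17^{-2} = 1/289.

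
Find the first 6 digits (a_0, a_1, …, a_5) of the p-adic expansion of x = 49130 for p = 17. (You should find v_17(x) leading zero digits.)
(a_0, …, a_5) = (0, 0, 0, 10, 0, 0)

v_17(49130) = 3, so a_0 = ... = a_2 = 0. Factor out: x = 17^3 · u with u = 10 a unit in ℤ_17. Expand u iteratively via a_{v+i} = u_i mod 17, u_{i+1} = (u_i − a_{v+i})/17:
  u_0 = 10;  a_3 = 10;  u_1 = (u_0 − 10)/17 = 0
  u_1 = 0;  a_4 = 0;  u_2 = (u_1 − 0)/17 = 0
  u_2 = 0;  a_5 = 0;  u_3 = (u_2 − 0)/17 = 0
Digits: (0, 0, 0, 10, 0, 0).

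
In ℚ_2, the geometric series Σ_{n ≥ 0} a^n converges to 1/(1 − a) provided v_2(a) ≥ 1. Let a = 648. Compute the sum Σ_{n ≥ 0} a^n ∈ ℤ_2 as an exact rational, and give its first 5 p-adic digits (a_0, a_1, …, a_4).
Σ a^n = 1/(1 − a) = -1/647;  first 5 digits = (1, 0, 0, 1, 0)

v_2(a) = 3 ≥ 1, so the series converges in ℤ_2 to 1/(1 − a) = 1/(1 − 648) = -1/647. Expand this rational in ℤ_2: compute digits iteratively via d_i = x_i mod 2, x_{i+1} = (x_i − d_i)/2. The first 5 digits are (1, 0, 0, 1, 0).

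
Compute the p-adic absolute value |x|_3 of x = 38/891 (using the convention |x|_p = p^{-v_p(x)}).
|38/891|_3 = 81

Step 1 — compute v_3(x) by factoring powers of 3 out of the numerator and denominator: v_3(38/891) = -4. Step 2 — apply |x|_p = p^{-v_p(x)} = 3^{4} = 81.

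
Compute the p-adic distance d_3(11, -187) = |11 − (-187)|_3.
d_3(11, -187) = 1/9

Step 1 — x − y = 11 − (-187) = 198. Step 2 — v_3(198) = 2 (factor: 198 = (3^2 · 22); the sign does not affect v_p). Step 3 — |x − y|_3 = 3^{-2} = 1/9.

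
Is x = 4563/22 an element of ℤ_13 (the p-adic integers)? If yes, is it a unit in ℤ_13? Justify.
x ∈ ℤ_13 but not a unit; v_13(x) = 2 > 0

ℤ_13 = {x ∈ ℚ_13 : v_13(x) ≥ 0} and ℤ_13^× = {x ∈ ℤ_13 : v_13(x) = 0}. Here v_13(4563/22) = v_13(num) − v_13(den) = 2; compare against these criteria.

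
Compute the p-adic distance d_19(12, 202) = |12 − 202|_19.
d_19(12, 202) = 1/19

Step 1 — x − y = 12 − 202 = -190. Step 2 — v_19(-190) = 1 (factor: -190 = −(19^1 · 10); the sign does not affect v_p). Step 3 — |x − y|_19 = 19^{-1} = 1/19.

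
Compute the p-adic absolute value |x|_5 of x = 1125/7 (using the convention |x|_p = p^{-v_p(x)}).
|1125/7|_5 = 1/125

Step 1 — compute v_5(x) by factoring powers of 5 out of the numerator and denominator: v_5(1125/7) = 3. Step 2 — apply |x|_p = p^{-v_p(x)} = 5^{-3} = 1/125.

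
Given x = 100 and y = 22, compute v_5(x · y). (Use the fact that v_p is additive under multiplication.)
v_5(2200) = 2

v_p(x) = 2 (factor: 100 = 5^2 · 4); v_p(y) = 0 (factor: 22 = 5^0 · 22). Additivity: v_p(xy) = v_p(x) + v_p(y) = 2 + 0 = 2. (Direct check: xy = 2200 = 5^2 · (88).)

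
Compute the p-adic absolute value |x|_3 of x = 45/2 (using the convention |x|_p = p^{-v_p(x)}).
|45/2|_3 = 1/9

Step 1 — compute v_3(x) by factoring powers of 3 out of the numerator and denominator: v_3(45/2) = 2. Step 2 — apply |x|_p = p^{-v_p(x)} = 3^{-2} = 1/9.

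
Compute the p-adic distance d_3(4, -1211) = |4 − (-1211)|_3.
d_3(4, -1211) = 1/243

Step 1 — x − y = 4 − (-1211) = 1215. Step 2 — v_3(1215) = 5 (factor: 1215 = (3^5 · 5); the sign does not affect v_p). Step 3 — |x − y|_3 = 3^{-5} = 1/243.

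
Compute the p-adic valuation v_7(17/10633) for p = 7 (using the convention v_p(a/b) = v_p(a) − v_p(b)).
v_7(17/10633) = -3

Factor powers of 7 from the numerator and denominator of the reduced fraction: 17 = 7^0 · 17 and 10633 = 7^3 · 31. Apply v_p(a/b) = v_p(a) − v_p(b): v_7(17/10633) = 0 − 3 = -3.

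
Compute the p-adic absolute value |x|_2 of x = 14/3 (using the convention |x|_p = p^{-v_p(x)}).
|14/3|_2 = 1/2

Step 1 — compute v_2(x) by factoring powers of 2 out of the numerator and denominator: v_2(14/3) = 1. Step 2 — apply |x|_p = p^{-v_p(x)} = 2^{-1} = 1/2.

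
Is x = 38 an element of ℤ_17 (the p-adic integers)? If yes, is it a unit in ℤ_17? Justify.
x ∈ ℤ_17^× (unit); v_17(x) = 0

ℤ_17 = {x ∈ ℚ_17 : v_17(x) ≥ 0} and ℤ_17^× = {x ∈ ℤ_17 : v_17(x) = 0}. Here v_17(38) = v_17(num) − v_17(den) = 0; compare against these criteria.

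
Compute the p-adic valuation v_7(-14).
v_7(-14) = 1

v_7(n) is the largest exponent k such that 7^k divides n. Factor out: -14 = -7^1 · 2. (Sign doesn't affect v_p.) So v_7(-14) = 1.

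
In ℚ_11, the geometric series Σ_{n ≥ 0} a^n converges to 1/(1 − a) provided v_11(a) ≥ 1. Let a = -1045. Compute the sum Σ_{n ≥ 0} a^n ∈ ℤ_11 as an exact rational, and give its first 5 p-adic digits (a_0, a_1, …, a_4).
Σ a^n = 1/(1 − a) = 1/1046;  first 5 digits = (1, 4, 7, 3, 3)

v_11(a) = 1 ≥ 1, so the series converges in ℤ_11 to 1/(1 − a) = 1/(1 − (-1045)) = 1/1046. Expand this rational in ℤ_11: compute digits iteratively via d_i = x_i mod 11, x_{i+1} = (x_i − d_i)/11. The first 5 digits are (1, 4, 7, 3, 3).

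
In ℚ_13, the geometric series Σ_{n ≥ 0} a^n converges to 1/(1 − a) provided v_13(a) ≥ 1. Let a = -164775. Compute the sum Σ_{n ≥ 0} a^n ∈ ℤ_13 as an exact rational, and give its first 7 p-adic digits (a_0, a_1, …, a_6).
Σ a^n = 1/(1 − a) = 1/164776;  first 7 digits = (1, 0, 0, 3, 7, 12, 8)

v_13(a) = 3 ≥ 1, so the series converges in ℤ_13 to 1/(1 − a) = 1/(1 − (-164775)) = 1/164776. Expand this rational in ℤ_13: compute digits iteratively via d_i = x_i mod 13, x_{i+1} = (x_i − d_i)/13. The first 7 digits are (1, 0, 0, 3, 7, 12, 8).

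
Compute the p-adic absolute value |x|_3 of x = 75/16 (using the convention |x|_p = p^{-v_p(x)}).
|75/16|_3 = 1/3

Step 1 — compute v_3(x) by factoring powers of 3 out of the numerator and denominator: v_3(75/16) = 1. Step 2 — apply |x|_p = p^{-v_p(x)} = 3^{-1} = 1/3.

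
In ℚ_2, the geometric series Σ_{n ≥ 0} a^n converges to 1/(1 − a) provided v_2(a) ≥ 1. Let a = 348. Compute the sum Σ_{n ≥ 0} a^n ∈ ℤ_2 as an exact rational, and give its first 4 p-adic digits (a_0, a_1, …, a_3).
Σ a^n = 1/(1 − a) = -1/347;  first 4 digits = (1, 0, 1, 1)

v_2(a) = 2 ≥ 1, so the series converges in ℤ_2 to 1/(1 − a) = 1/(1 − 348) = -1/347. Expand this rational in ℤ_2: compute digits iteratively via d_i = x_i mod 2, x_{i+1} = (x_i − d_i)/2. The first 4 digits are (1, 0, 1, 1).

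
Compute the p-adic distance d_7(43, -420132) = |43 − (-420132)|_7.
d_7(43, -420132) = 1/16807

Step 1 — x − y = 43 − (-420132) = 420175. Step 2 — v_7(420175) = 5 (factor: 420175 = (7^5 · 25); the sign does not affect v_p). Step 3 — |x − y|_7 = 7^{-5} = 1/16807.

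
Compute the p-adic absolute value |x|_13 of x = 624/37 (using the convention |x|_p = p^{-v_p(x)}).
|624/37|_13 = 1/13

Step 1 — compute v_13(x) by factoring powers of 13 out of the numerator and denominator: v_13(624/37) = 1. Step 2 — apply |x|_p = p^{-v_p(x)} = 13^{-1} = 1/13.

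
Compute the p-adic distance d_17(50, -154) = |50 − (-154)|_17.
d_17(50, -154) = 1/17

Step 1 — x − y = 50 − (-154) = 204. Step 2 — v_17(204) = 1 (factor: 204 = (17^1 · 12); the sign does not affect v_p). Step 3 — |x − y|_17 = 17^{-1} = 1/17.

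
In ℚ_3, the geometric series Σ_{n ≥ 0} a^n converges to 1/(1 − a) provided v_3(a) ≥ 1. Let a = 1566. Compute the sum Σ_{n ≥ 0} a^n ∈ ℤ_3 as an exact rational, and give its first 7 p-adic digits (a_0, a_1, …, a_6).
Σ a^n = 1/(1 − a) = -1/1565;  first 7 digits = (1, 0, 0, 1, 1, 0, 0)

v_3(a) = 3 ≥ 1, so the series converges in ℤ_3 to 1/(1 − a) = 1/(1 − 1566) = -1/1565. Expand this rational in ℤ_3: compute digits iteratively via d_i = x_i mod 3, x_{i+1} = (x_i − d_i)/3. The first 7 digits are (1, 0, 0, 1, 1, 0, 0).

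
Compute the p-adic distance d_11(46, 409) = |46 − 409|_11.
d_11(46, 409) = 1/121

Step 1 — x − y = 46 − 409 = -363. Step 2 — v_11(-363) = 2 (factor: -363 = −(11^2 · 3); the sign does not affect v_p). Step 3 — |x − y|_11 = 11^{-2} = 1/121.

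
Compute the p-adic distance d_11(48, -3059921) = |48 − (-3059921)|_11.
d_11(48, -3059921) = 1/161051

Step 1 — x − y = 48 − (-3059921) = 3059969. Step 2 — v_11(3059969) = 5 (factor: 3059969 = (11^5 · 19); the sign does not affect v_p). Step 3 — |x − y|_11 = 11^{-5} = 1/161051.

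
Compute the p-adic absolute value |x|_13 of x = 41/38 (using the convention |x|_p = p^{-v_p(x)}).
|41/38|_13 = 1

Step 1 — compute v_13(x) by factoring powers of 13 out of the numerator and denominator: v_13(41/38) = 0. Step 2 — apply |x|_p = p^{-v_p(x)} = 13^{0} = 1.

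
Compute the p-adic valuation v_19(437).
v_19(437) = 1

v_19(n) is the largest exponent k such that 19^k divides n. Factor out: 437 = 19^1 · 23. (Sign doesn't affect v_p.) So v_19(437) = 1.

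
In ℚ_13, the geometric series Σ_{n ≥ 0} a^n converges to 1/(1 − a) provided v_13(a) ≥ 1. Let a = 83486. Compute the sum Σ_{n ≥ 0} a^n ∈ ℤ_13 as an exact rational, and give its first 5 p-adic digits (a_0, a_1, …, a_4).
Σ a^n = 1/(1 − a) = -1/83485;  first 5 digits = (1, 0, 0, 12, 2)

v_13(a) = 3 ≥ 1, so the series converges in ℤ_13 to 1/(1 − a) = 1/(1 − 83486) = -1/83485. Expand this rational in ℤ_13: compute digits iteratively via d_i = x_i mod 13, x_{i+1} = (x_i − d_i)/13. The first 5 digits are (1, 0, 0, 12, 2).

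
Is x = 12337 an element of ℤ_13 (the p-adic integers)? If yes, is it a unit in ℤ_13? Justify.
x ∈ ℤ_13 but not a unit; v_13(x) = 2 > 0

ℤ_13 = {x ∈ ℚ_13 : v_13(x) ≥ 0} and ℤ_13^× = {x ∈ ℤ_13 : v_13(x) = 0}. Here v_13(12337) = v_13(num) − v_13(den) = 2; compare against these criteria.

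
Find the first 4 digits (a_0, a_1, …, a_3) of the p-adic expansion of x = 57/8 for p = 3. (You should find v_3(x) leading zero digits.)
(a_0, …, a_3) = (0, 2, 2, 2)

v_3(57/8) = 1, so a_0 = ... = a_0 = 0. Factor out: x = 3^1 · u with u = 19/8 a unit in ℤ_3. Expand u iteratively via a_{v+i} = u_i mod 3, u_{i+1} = (u_i − a_{v+i})/3:
  u_0 = 19/8;  a_1 = 2;  u_1 = (u_0 − 2)/3 = 1/8
  u_1 = 1/8;  a_2 = 2;  u_2 = (u_1 − 2)/3 = -5/8
  u_2 = -5/8;  a_3 = 2;  u_3 = (u_2 − 2)/3 = -7/8
Digits: (0, 2, 2, 2).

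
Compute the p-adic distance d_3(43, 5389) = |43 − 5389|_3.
d_3(43, 5389) = 1/243

Step 1 — x − y = 43 − 5389 = -5346. Step 2 — v_3(-5346) = 5 (factor: -5346 = −(3^5 · 22); the sign does not affect v_p). Step 3 — |x − y|_3 = 3^{-5} = 1/243.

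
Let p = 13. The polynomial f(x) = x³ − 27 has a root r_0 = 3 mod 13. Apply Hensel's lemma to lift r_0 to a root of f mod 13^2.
r_1 = 3 (mod 169)

Hensel: r_{i+1} = r_i − f(r_i)/f′(r_i) mod 13^{i+2}, where f′(x) = 3x². Iterate:
  r_0 = 3 (mod 13)
  r_1 = 3 (mod 169)
Final: r = 3 with f(r) ≡ 0 mod 13^2.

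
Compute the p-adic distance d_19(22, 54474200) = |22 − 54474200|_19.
d_19(22, 54474200) = 1/2476099

Step 1 — x − y = 22 − 54474200 = -54474178. Step 2 — v_19(-54474178) = 5 (factor: -54474178 = −(19^5 · 22); the sign does not affect v_p). Step 3 — |x − y|_19 = 19^{-5} = 1/2476099.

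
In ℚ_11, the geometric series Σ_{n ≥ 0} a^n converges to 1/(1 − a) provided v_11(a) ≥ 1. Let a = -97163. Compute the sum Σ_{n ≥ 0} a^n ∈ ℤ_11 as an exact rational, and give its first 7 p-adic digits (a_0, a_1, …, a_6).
Σ a^n = 1/(1 − a) = 1/97164;  first 7 digits = (1, 0, 0, 4, 4, 10, 4)

v_11(a) = 3 ≥ 1, so the series converges in ℤ_11 to 1/(1 − a) = 1/(1 − (-97163)) = 1/97164. Expand this rational in ℤ_11: compute digits iteratively via d_i = x_i mod 11, x_{i+1} = (x_i − d_i)/11. The first 7 digits are (1, 0, 0, 4, 4, 10, 4).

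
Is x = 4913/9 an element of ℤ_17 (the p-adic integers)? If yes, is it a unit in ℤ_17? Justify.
x ∈ ℤ_17 but not a unit; v_17(x) = 3 > 0

ℤ_17 = {x ∈ ℚ_17 : v_17(x) ≥ 0} and ℤ_17^× = {x ∈ ℤ_17 : v_17(x) = 0}. Here v_17(4913/9) = v_17(num) − v_17(den) = 3; compare against these criteria.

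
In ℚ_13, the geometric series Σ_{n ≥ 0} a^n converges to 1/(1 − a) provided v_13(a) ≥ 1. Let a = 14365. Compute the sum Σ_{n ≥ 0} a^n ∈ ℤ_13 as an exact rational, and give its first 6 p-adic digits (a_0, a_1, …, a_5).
Σ a^n = 1/(1 − a) = -1/14364;  first 6 digits = (1, 0, 7, 6, 10, 9)

v_13(a) = 2 ≥ 1, so the series converges in ℤ_13 to 1/(1 − a) = 1/(1 − 14365) = -1/14364. Expand this rational in ℤ_13: compute digits iteratively via d_i = x_i mod 13, x_{i+1} = (x_i − d_i)/13. The first 6 digits are (1, 0, 7, 6, 10, 9).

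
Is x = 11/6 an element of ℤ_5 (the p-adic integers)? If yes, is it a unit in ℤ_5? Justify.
x ∈ ℤ_5^× (unit); v_5(x) = 0

ℤ_5 = {x ∈ ℚ_5 : v_5(x) ≥ 0} and ℤ_5^× = {x ∈ ℤ_5 : v_5(x) = 0}. Here v_5(11/6) = v_5(num) − v_5(den) = 0; compare against these criteria.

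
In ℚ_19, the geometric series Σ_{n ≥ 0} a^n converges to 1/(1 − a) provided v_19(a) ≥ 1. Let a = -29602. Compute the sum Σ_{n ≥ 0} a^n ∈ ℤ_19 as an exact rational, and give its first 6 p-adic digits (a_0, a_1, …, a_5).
Σ a^n = 1/(1 − a) = 1/29603;  first 6 digits = (1, 0, 13, 14, 16, 11)

v_19(a) = 2 ≥ 1, so the series converges in ℤ_19 to 1/(1 − a) = 1/(1 − (-29602)) = 1/29603. Expand this rational in ℤ_19: compute digits iteratively via d_i = x_i mod 19, x_{i+1} = (x_i − d_i)/19. The first 6 digits are (1, 0, 13, 14, 16, 11).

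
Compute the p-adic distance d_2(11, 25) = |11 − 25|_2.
d_2(11, 25) = 1/2

Step 1 — x − y = 11 − 25 = -14. Step 2 — v_2(-14) = 1 (factor: -14 = −(2^1 · 7); the sign does not affect v_p). Step 3 — |x − y|_2 = 2^{-1} = 1/2.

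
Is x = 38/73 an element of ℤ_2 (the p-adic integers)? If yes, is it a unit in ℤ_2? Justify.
x ∈ ℤ_2 but not a unit; v_2(x) = 1 > 0

ℤ_2 = {x ∈ ℚ_2 : v_2(x) ≥ 0} and ℤ_2^× = {x ∈ ℤ_2 : v_2(x) = 0}. Here v_2(38/73) = v_2(num) − v_2(den) = 1; compare against these criteria.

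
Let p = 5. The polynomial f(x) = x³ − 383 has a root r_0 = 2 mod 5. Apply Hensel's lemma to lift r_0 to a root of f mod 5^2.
r_1 = 2 (mod 25)

Hensel: r_{i+1} = r_i − f(r_i)/f′(r_i) mod 5^{i+2}, where f′(x) = 3x². Iterate:
  r_0 = 2 (mod 5)
  r_1 = 2 (mod 25)
Final: r = 2 with f(r) ≡ 0 mod 5^2.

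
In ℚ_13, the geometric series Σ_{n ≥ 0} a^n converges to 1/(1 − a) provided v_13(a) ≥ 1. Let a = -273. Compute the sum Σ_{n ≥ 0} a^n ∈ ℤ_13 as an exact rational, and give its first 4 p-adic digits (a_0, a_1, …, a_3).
Σ a^n = 1/(1 − a) = 1/274;  first 4 digits = (1, 5, 10, 2)

v_13(a) = 1 ≥ 1, so the series converges in ℤ_13 to 1/(1 − a) = 1/(1 − (-273)) = 1/274. Expand this rational in ℤ_13: compute digits iteratively via d_i = x_i mod 13, x_{i+1} = (x_i − d_i)/13. The first 4 digits are (1, 5, 10, 2).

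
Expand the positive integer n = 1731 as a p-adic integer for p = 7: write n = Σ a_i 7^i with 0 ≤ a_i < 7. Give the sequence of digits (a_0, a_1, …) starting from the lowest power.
(a_0, a_1, …) = (2, 2, 0, 5)

Repeated division by 7 gives the digits low-to-high: 1731 = 2 + 2·7^1 + 5·7^3. Digit sequence: (2, 2, 0, 5).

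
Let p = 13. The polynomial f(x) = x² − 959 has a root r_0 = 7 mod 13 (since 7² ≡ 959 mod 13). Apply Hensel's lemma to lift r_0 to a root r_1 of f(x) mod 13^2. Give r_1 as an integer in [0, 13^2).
r_1 = 72 (mod 169)

Hensel's recurrence: r_{i+1} = r_i − f(r_i)·(f′(r_i))^{-1} mod 13^{i+2}, with f′(x) = 2x. Iterate:
  r_0 = 7 (mod 13)
  r_1 = 72 (mod 169)
Final: r_1 = 72, and one checks f(r_1) ≡ 0 mod 13^2.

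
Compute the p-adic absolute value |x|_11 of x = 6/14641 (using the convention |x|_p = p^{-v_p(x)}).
|6/14641|_11 = 14641

Step 1 — compute v_11(x) by factoring powers of 11 out of the numerator and denominator: v_11(6/14641) = -4. Step 2 — apply |x|_p = p^{-v_p(x)} = 11^{4} = 14641.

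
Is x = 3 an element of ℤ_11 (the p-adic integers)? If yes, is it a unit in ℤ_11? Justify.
x ∈ ℤ_11^× (unit); v_11(x) = 0

ℤ_11 = {x ∈ ℚ_11 : v_11(x) ≥ 0} and ℤ_11^× = {x ∈ ℤ_11 : v_11(x) = 0}. Here v_11(3) = v_11(num) − v_11(den) = 0; compare against these criteria.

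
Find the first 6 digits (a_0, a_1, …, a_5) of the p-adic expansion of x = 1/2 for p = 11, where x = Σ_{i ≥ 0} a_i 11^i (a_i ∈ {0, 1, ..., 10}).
(a_0, …, a_5) = (6, 5, 5, 5, 5, 5)

v_11(1/2) = 0 (numerator and denominator both coprime to 11), so x ∈ ℤ_11^×. Compute digits iteratively via a_i = x_i mod 11, x_{i+1} = (x_i − a_i)/11, with x_0 = x:
  x_0 = 1/2;  a_0 = 6;  x_1 = (x_0 − 6)/11 = -1/2
  x_1 = -1/2;  a_1 = 5;  x_2 = (x_1 − 5)/11 = -1/2
  x_2 = -1/2;  a_2 = 5;  x_3 = (x_2 − 5)/11 = -1/2
  x_3 = -1/2;  a_3 = 5;  x_4 = (x_3 − 5)/11 = -1/2
  x_4 = -1/2;  a_4 = 5;  x_5 = (x_4 − 5)/11 = -1/2
  x_5 = -1/2;  a_5 = 5;  x_6 = (x_5 − 5)/11 = -1/2
Digits: (6, 5, 5, 5, 5, 5).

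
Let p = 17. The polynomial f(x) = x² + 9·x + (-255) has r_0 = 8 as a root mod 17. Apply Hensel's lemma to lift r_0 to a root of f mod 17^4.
r_3 = 2660 (mod 83521)

Hensel: r_{i+1} = r_i − f(r_i)·(f′(r_i))^{-1} mod 17^{i+2}, f′(x) = 2x + 9. Iterate:
  r_0 = 8 (mod 17)
  r_1 = 59 (mod 289)
  r_2 = 2660 (mod 4913)
  r_3 = 2660 (mod 83521)
Final: r = 2660 satisfies f(r) ≡ 0 mod 17^4.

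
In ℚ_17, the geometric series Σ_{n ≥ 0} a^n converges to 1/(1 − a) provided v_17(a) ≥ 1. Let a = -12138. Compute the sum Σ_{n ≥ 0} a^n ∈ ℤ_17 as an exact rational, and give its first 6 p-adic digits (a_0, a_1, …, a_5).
Σ a^n = 1/(1 − a) = 1/12139;  first 6 digits = (1, 0, 9, 14, 12, 1)

v_17(a) = 2 ≥ 1, so the series converges in ℤ_17 to 1/(1 − a) = 1/(1 − (-12138)) = 1/12139. Expand this rational in ℤ_17: compute digits iteratively via d_i = x_i mod 17, x_{i+1} = (x_i − d_i)/17. The first 6 digits are (1, 0, 9, 14, 12, 1).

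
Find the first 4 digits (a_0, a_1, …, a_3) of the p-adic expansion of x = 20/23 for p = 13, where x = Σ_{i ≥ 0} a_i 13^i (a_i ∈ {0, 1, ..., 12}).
(a_0, …, a_3) = (2, 5, 3, 2)

v_13(20/23) = 0 (numerator and denominator both coprime to 13), so x ∈ ℤ_13^×. Compute digits iteratively via a_i = x_i mod 13, x_{i+1} = (x_i − a_i)/13, with x_0 = x:
  x_0 = 20/23;  a_0 = 2;  x_1 = (x_0 − 2)/13 = -2/23
  x_1 = -2/23;  a_1 = 5;  x_2 = (x_1 − 5)/13 = -9/23
  x_2 = -9/23;  a_2 = 3;  x_3 = (x_2 − 3)/13 = -6/23
  x_3 = -6/23;  a_3 = 2;  x_4 = (x_3 − 2)/13 = -4/23
Digits: (2, 5, 3, 2).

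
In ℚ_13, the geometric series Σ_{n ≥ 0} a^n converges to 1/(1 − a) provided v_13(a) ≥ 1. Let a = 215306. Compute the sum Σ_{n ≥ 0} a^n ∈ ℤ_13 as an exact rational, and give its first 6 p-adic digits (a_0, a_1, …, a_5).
Σ a^n = 1/(1 − a) = -1/215305;  first 6 digits = (1, 0, 0, 7, 7, 0)

v_13(a) = 3 ≥ 1, so the series converges in ℤ_13 to 1/(1 − a) = 1/(1 − 215306) = -1/215305. Expand this rational in ℤ_13: compute digits iteratively via d_i = x_i mod 13, x_{i+1} = (x_i − d_i)/13. The first 6 digits are (1, 0, 0, 7, 7, 0).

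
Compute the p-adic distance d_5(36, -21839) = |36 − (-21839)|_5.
d_5(36, -21839) = 1/3125

Step 1 — x − y = 36 − (-21839) = 21875. Step 2 — v_5(21875) = 5 (factor: 21875 = (5^5 · 7); the sign does not affect v_p). Step 3 — |x − y|_5 = 5^{-5} = 1/3125.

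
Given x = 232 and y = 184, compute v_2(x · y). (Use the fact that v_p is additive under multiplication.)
v_2(42688) = 6

v_p(x) = 3 (factor: 232 = 2^3 · 29); v_p(y) = 3 (factor: 184 = 2^3 · 23). Additivity: v_p(xy) = v_p(x) + v_p(y) = 3 + 3 = 6. (Direct check: xy = 42688 = 2^6 · (667).)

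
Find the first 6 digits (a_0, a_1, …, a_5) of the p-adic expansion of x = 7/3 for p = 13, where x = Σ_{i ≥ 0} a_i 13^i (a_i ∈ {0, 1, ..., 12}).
(a_0, …, a_5) = (11, 8, 8, 8, 8, 8)

v_13(7/3) = 0 (numerator and denominator both coprime to 13), so x ∈ ℤ_13^×. Compute digits iteratively via a_i = x_i mod 13, x_{i+1} = (x_i − a_i)/13, with x_0 = x:
  x_0 = 7/3;  a_0 = 11;  x_1 = (x_0 − 11)/13 = -2/3
  x_1 = -2/3;  a_1 = 8;  x_2 = (x_1 − 8)/13 = -2/3
  x_2 = -2/3;  a_2 = 8;  x_3 = (x_2 − 8)/13 = -2/3
  x_3 = -2/3;  a_3 = 8;  x_4 = (x_3 − 8)/13 = -2/3
  x_4 = -2/3;  a_4 = 8;  x_5 = (x_4 − 8)/13 = -2/3
  x_5 = -2/3;  a_5 = 8;  x_6 = (x_5 − 8)/13 = -2/3
Digits: (11, 8, 8, 8, 8, 8).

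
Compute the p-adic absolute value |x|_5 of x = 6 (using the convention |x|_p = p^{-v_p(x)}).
|6|_5 = 1

Step 1 — compute v_5(x) by factoring powers of 5 out of the numerator and denominator: v_5(6) = 0. Step 2 — apply |x|_p = p^{-v_p(x)} = 5^{0} = 1.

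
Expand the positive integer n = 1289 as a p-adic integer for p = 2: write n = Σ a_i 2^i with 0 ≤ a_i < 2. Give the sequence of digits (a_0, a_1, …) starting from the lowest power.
(a_0, a_1, …) = (1, 0, 0, 1, 0, 0, 0, 0, 1, 0, 1)

Repeated division by 2 gives the digits low-to-high: 1289 = 1 + 1·2^3 + 1·2^8 + 1·2^10. Digit sequence: (1, 0, 0, 1, 0, 0, 0, 0, 1, 0, 1).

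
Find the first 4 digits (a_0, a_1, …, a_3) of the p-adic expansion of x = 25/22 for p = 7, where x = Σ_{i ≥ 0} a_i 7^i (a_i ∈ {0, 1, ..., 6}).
(a_0, …, a_3) = (4, 5, 4, 6)

v_7(25/22) = 0 (numerator and denominator both coprime to 7), so x ∈ ℤ_7^×. Compute digits iteratively via a_i = x_i mod 7, x_{i+1} = (x_i − a_i)/7, with x_0 = x:
  x_0 = 25/22;  a_0 = 4;  x_1 = (x_0 − 4)/7 = -9/22
  x_1 = -9/22;  a_1 = 5;  x_2 = (x_1 − 5)/7 = -17/22
  x_2 = -17/22;  a_2 = 4;  x_3 = (x_2 − 4)/7 = -15/22
  x_3 = -15/22;  a_3 = 6;  x_4 = (x_3 − 6)/7 = -21/22
Digits: (4, 5, 4, 6).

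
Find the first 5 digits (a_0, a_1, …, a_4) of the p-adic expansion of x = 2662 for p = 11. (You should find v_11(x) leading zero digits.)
(a_0, …, a_4) = (0, 0, 0, 2, 0)

v_11(2662) = 3, so a_0 = ... = a_2 = 0. Factor out: x = 11^3 · u with u = 2 a unit in ℤ_11. Expand u iteratively via a_{v+i} = u_i mod 11, u_{i+1} = (u_i − a_{v+i})/11:
  u_0 = 2;  a_3 = 2;  u_1 = (u_0 − 2)/11 = 0
  u_1 = 0;  a_4 = 0;  u_2 = (u_1 − 0)/11 = 0
Digits: (0, 0, 0, 2, 0).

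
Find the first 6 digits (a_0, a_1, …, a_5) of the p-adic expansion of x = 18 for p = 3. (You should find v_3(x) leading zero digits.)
(a_0, …, a_5) = (0, 0, 2, 0, 0, 0)

v_3(18) = 2, so a_0 = ... = a_1 = 0. Factor out: x = 3^2 · u with u = 2 a unit in ℤ_3. Expand u iteratively via a_{v+i} = u_i mod 3, u_{i+1} = (u_i − a_{v+i})/3:
  u_0 = 2;  a_2 = 2;  u_1 = (u_0 − 2)/3 = 0
  u_1 = 0;  a_3 = 0;  u_2 = (u_1 − 0)/3 = 0
  u_2 = 0;  a_4 = 0;  u_3 = (u_2 − 0)/3 = 0
  u_3 = 0;  a_5 = 0;  u_4 = (u_3 − 0)/3 = 0
Digits: (0, 0, 2, 0, 0, 0).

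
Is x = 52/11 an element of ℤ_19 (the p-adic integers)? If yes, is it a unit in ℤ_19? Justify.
x ∈ ℤ_19^× (unit); v_19(x) = 0

ℤ_19 = {x ∈ ℚ_19 : v_19(x) ≥ 0} and ℤ_19^× = {x ∈ ℤ_19 : v_19(x) = 0}. Here v_19(52/11) = v_19(num) − v_19(den) = 0; compare against these criteria.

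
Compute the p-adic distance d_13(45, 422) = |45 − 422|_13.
d_13(45, 422) = 1/13

Step 1 — x − y = 45 − 422 = -377. Step 2 — v_13(-377) = 1 (factor: -377 = −(13^1 · 29); the sign does not affect v_p). Step 3 — |x − y|_13 = 13^{-1} = 1/13.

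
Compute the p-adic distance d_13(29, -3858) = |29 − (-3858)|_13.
d_13(29, -3858) = 1/169

Step 1 — x − y = 29 − (-3858) = 3887. Step 2 — v_13(3887) = 2 (factor: 3887 = (13^2 · 23); the sign does not affect v_p). Step 3 — |x − y|_13 = 13^{-2} = 1/169.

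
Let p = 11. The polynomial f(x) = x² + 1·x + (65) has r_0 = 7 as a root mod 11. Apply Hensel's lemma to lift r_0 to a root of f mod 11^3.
r_2 = 975 (mod 1331)

Hensel: r_{i+1} = r_i − f(r_i)·(f′(r_i))^{-1} mod 11^{i+2}, f′(x) = 2x + 1. Iterate:
  r_0 = 7 (mod 11)
  r_1 = 7 (mod 121)
  r_2 = 975 (mod 1331)
Final: r = 975 satisfies f(r) ≡ 0 mod 11^3.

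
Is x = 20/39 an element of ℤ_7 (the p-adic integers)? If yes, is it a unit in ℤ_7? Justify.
x ∈ ℤ_7^× (unit); v_7(x) = 0

ℤ_7 = {x ∈ ℚ_7 : v_7(x) ≥ 0} and ℤ_7^× = {x ∈ ℤ_7 : v_7(x) = 0}. Here v_7(20/39) = v_7(num) − v_7(den) = 0; compare against these criteria.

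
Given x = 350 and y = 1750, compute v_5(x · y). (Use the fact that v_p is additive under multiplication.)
v_5(612500) = 5

v_p(x) = 2 (factor: 350 = 5^2 · 14); v_p(y) = 3 (factor: 1750 = 5^3 · 14). Additivity: v_p(xy) = v_p(x) + v_p(y) = 2 + 3 = 5. (Direct check: xy = 612500 = 5^5 · (196).)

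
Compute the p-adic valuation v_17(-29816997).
v_17(-29816997) = 5

v_17(n) is the largest exponent k such that 17^k divides n. Factor out: -29816997 = -17^5 · 21. (Sign doesn't affect v_p.) So v_17(-29816997) = 5.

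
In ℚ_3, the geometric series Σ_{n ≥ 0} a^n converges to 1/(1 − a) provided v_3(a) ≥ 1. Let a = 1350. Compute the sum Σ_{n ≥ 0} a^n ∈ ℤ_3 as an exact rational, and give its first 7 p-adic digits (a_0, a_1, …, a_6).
Σ a^n = 1/(1 − a) = -1/1349;  first 7 digits = (1, 0, 0, 2, 1, 2, 2)

v_3(a) = 3 ≥ 1, so the series converges in ℤ_3 to 1/(1 − a) = 1/(1 − 1350) = -1/1349. Expand this rational in ℤ_3: compute digits iteratively via d_i = x_i mod 3, x_{i+1} = (x_i − d_i)/3. The first 7 digits are (1, 0, 0, 2, 1, 2, 2).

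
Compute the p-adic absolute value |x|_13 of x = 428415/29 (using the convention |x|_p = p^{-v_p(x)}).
|428415/29|_13 = 1/28561

Step 1 — compute v_13(x) by factoring powers of 13 out of the numerator and denominator: v_13(428415/29) = 4. Step 2 — apply |x|_p = p^{-v_p(x)} = 13^{-4} = 1/28561.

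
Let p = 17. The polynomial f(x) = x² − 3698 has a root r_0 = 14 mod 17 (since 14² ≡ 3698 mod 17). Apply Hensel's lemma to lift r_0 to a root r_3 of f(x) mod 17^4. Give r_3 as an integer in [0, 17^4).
r_3 = 46441 (mod 83521)

Hensel's recurrence: r_{i+1} = r_i − f(r_i)·(f′(r_i))^{-1} mod 17^{i+2}, with f′(x) = 2x. Iterate:
  r_0 = 14 (mod 17)
  r_1 = 201 (mod 289)
  r_2 = 2224 (mod 4913)
  r_3 = 46441 (mod 83521)
Final: r_3 = 46441, and one checks f(r_3) ≡ 0 mod 17^4.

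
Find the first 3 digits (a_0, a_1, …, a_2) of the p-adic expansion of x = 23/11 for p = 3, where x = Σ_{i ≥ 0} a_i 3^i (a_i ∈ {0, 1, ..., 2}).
(a_0, …, a_2) = (1, 2, 0)

v_3(23/11) = 0 (numerator and denominator both coprime to 3), so x ∈ ℤ_3^×. Compute digits iteratively via a_i = x_i mod 3, x_{i+1} = (x_i − a_i)/3, with x_0 = x:
  x_0 = 23/11;  a_0 = 1;  x_1 = (x_0 − 1)/3 = 4/11
  x_1 = 4/11;  a_1 = 2;  x_2 = (x_1 − 2)/3 = -6/11
  x_2 = -6/11;  a_2 = 0;  x_3 = (x_2 − 0)/3 = -2/11
Digits: (1, 2, 0).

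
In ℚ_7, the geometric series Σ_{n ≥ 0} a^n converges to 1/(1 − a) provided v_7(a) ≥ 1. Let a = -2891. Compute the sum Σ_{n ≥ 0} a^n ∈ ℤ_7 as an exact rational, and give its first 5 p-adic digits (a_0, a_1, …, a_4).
Σ a^n = 1/(1 − a) = 1/2892;  first 5 digits = (1, 0, 4, 5, 0)

v_7(a) = 2 ≥ 1, so the series converges in ℤ_7 to 1/(1 − a) = 1/(1 − (-2891)) = 1/2892. Expand this rational in ℤ_7: compute digits iteratively via d_i = x_i mod 7, x_{i+1} = (x_i − d_i)/7. The first 5 digits are (1, 0, 4, 5, 0).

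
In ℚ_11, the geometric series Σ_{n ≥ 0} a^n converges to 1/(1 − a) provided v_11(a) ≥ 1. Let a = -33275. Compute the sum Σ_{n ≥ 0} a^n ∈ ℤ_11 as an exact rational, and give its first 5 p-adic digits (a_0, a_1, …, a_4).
Σ a^n = 1/(1 − a) = 1/33276;  first 5 digits = (1, 0, 0, 8, 8)

v_11(a) = 3 ≥ 1, so the series converges in ℤ_11 to 1/(1 − a) = 1/(1 − (-33275)) = 1/33276. Expand this rational in ℤ_11: compute digits iteratively via d_i = x_i mod 11, x_{i+1} = (x_i − d_i)/11. The first 5 digits are (1, 0, 0, 8, 8).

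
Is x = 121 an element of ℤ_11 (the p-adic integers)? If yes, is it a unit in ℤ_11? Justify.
x ∈ ℤ_11 but not a unit; v_11(x) = 2 > 0

ℤ_11 = {x ∈ ℚ_11 : v_11(x) ≥ 0} and ℤ_11^× = {x ∈ ℤ_11 : v_11(x) = 0}. Here v_11(121) = v_11(num) − v_11(den) = 2; compare against these criteria.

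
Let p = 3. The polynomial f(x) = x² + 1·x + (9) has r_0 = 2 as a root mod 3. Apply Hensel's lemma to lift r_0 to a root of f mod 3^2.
r_1 = 8 (mod 9)

Hensel: r_{i+1} = r_i − f(r_i)·(f′(r_i))^{-1} mod 3^{i+2}, f′(x) = 2x + 1. Iterate:
  r_0 = 2 (mod 3)
  r_1 = 8 (mod 9)
Final: r = 8 satisfies f(r) ≡ 0 mod 3^2.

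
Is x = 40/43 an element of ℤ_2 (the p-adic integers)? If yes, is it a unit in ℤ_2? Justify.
x ∈ ℤ_2 but not a unit; v_2(x) = 3 > 0

ℤ_2 = {x ∈ ℚ_2 : v_2(x) ≥ 0} and ℤ_2^× = {x ∈ ℤ_2 : v_2(x) = 0}. Here v_2(40/43) = v_2(num) − v_2(den) = 3; compare against these criteria.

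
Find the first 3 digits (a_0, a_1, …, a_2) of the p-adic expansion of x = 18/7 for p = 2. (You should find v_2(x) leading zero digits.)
(a_0, …, a_2) = (0, 1, 1)

v_2(18/7) = 1, so a_0 = ... = a_0 = 0. Factor out: x = 2^1 · u with u = 9/7 a unit in ℤ_2. Expand u iteratively via a_{v+i} = u_i mod 2, u_{i+1} = (u_i − a_{v+i})/2:
  u_0 = 9/7;  a_1 = 1;  u_1 = (u_0 − 1)/2 = 1/7
  u_1 = 1/7;  a_2 = 1;  u_2 = (u_1 − 1)/2 = -3/7
Digits: (0, 1, 1).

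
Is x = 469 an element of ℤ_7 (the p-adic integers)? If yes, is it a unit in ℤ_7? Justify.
x ∈ ℤ_7 but not a unit; v_7(x) = 1 > 0

ℤ_7 = {x ∈ ℚ_7 : v_7(x) ≥ 0} and ℤ_7^× = {x ∈ ℤ_7 : v_7(x) = 0}. Here v_7(469) = v_7(num) − v_7(den) = 1; compare against these criteria.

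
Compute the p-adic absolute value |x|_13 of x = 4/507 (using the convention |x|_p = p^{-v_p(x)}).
|4/507|_13 = 169

Step 1 — compute v_13(x) by factoring powers of 13 out of the numerator and denominator: v_13(4/507) = -2. Step 2 — apply |x|_p = p^{-v_p(x)} = 13^{2} = 169.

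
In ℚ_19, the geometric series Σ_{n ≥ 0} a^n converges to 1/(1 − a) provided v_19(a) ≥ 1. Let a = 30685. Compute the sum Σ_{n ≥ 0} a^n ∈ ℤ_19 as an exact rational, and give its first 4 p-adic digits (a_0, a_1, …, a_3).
Σ a^n = 1/(1 − a) = -1/30684;  first 4 digits = (1, 0, 9, 4)

v_19(a) = 2 ≥ 1, so the series converges in ℤ_19 to 1/(1 − a) = 1/(1 − 30685) = -1/30684. Expand this rational in ℤ_19: compute digits iteratively via d_i = x_i mod 19, x_{i+1} = (x_i − d_i)/19. The first 4 digits are (1, 0, 9, 4).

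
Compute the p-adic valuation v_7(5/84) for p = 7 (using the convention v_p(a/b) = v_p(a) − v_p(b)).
v_7(5/84) = -1

Factor powers of 7 from the numerator and denominator of the reduced fraction: 5 = 7^0 · 5 and 84 = 7^1 · 12. Apply v_p(a/b) = v_p(a) − v_p(b): v_7(5/84) = 0 − 1 = -1.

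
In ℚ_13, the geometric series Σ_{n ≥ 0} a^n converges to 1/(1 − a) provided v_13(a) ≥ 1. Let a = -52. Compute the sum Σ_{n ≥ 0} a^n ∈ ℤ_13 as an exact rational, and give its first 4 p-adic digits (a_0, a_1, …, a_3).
Σ a^n = 1/(1 − a) = 1/53;  first 4 digits = (1, 9, 2, 2)

v_13(a) = 1 ≥ 1, so the series converges in ℤ_13 to 1/(1 − a) = 1/(1 − (-52)) = 1/53. Expand this rational in ℤ_13: compute digits iteratively via d_i = x_i mod 13, x_{i+1} = (x_i − d_i)/13. The first 4 digits are (1, 9, 2, 2).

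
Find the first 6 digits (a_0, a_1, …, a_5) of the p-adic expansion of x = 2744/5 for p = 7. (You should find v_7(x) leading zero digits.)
(a_0, …, a_5) = (0, 0, 0, 3, 4, 5)

v_7(2744/5) = 3, so a_0 = ... = a_2 = 0. Factor out: x = 7^3 · u with u = 8/5 a unit in ℤ_7. Expand u iteratively via a_{v+i} = u_i mod 7, u_{i+1} = (u_i − a_{v+i})/7:
  u_0 = 8/5;  a_3 = 3;  u_1 = (u_0 − 3)/7 = -1/5
  u_1 = -1/5;  a_4 = 4;  u_2 = (u_1 − 4)/7 = -3/5
  u_2 = -3/5;  a_5 = 5;  u_3 = (u_2 − 5)/7 = -4/5
Digits: (0, 0, 0, 3, 4, 5).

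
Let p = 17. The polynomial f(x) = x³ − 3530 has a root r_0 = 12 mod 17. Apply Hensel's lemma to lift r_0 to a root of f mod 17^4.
r_3 = 20293 (mod 83521)

Hensel: r_{i+1} = r_i − f(r_i)/f′(r_i) mod 17^{i+2}, where f′(x) = 3x². Iterate:
  r_0 = 12 (mod 17)
  r_1 = 63 (mod 289)
  r_2 = 641 (mod 4913)
  r_3 = 20293 (mod 83521)
Final: r = 20293 with f(r) ≡ 0 mod 17^4.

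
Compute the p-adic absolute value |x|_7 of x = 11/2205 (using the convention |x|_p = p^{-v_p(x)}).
|11/2205|_7 = 49

Step 1 — compute v_7(x) by factoring powers of 7 out of the numerator and denominator: v_7(11/2205) = -2. Step 2 — apply |x|_p = p^{-v_p(x)} = 7^{2} = 49.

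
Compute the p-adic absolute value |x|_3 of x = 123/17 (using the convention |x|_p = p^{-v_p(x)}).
|123/17|_3 = 1/3

Step 1 — compute v_3(x) by factoring powers of 3 out of the numerator and denominator: v_3(123/17) = 1. Step 2 — apply |x|_p = p^{-v_p(x)} = 3^{-1} = 1/3.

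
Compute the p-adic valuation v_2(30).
v_2(30) = 1

v_2(n) is the largest exponent k such that 2^k divides n. Factor out: 30 = 2^1 · 15. (Sign doesn't affect v_p.) So v_2(30) = 1.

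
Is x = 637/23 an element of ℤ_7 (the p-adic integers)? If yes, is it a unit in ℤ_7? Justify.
x ∈ ℤ_7 but not a unit; v_7(x) = 2 > 0

ℤ_7 = {x ∈ ℚ_7 : v_7(x) ≥ 0} and ℤ_7^× = {x ∈ ℤ_7 : v_7(x) = 0}. Here v_7(637/23) = v_7(num) − v_7(den) = 2; compare against these criteria.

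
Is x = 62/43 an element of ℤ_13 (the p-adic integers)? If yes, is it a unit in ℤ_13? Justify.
x ∈ ℤ_13^× (unit); v_13(x) = 0

ℤ_13 = {x ∈ ℚ_13 : v_13(x) ≥ 0} and ℤ_13^× = {x ∈ ℤ_13 : v_13(x) = 0}. Here v_13(62/43) = v_13(num) − v_13(den) = 0; compare against these criteria.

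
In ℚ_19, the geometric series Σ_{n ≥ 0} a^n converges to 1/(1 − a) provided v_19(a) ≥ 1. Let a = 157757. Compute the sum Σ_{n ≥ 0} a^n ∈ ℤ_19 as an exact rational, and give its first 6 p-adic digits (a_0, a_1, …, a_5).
Σ a^n = 1/(1 − a) = -1/157756;  first 6 digits = (1, 0, 0, 4, 1, 0)

v_19(a) = 3 ≥ 1, so the series converges in ℤ_19 to 1/(1 − a) = 1/(1 − 157757) = -1/157756. Expand this rational in ℤ_19: compute digits iteratively via d_i = x_i mod 19, x_{i+1} = (x_i − d_i)/19. The first 6 digits are (1, 0, 0, 4, 1, 0).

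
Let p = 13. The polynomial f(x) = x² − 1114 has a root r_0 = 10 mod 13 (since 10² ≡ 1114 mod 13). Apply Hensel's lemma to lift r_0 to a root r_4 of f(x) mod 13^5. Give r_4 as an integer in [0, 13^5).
r_4 = 351361 (mod 371293)

Hensel's recurrence: r_{i+1} = r_i − f(r_i)·(f′(r_i))^{-1} mod 13^{i+2}, with f′(x) = 2x. Iterate:
  r_0 = 10 (mod 13)
  r_1 = 10 (mod 169)
  r_2 = 2038 (mod 2197)
  r_3 = 8629 (mod 28561)
  r_4 = 351361 (mod 371293)
Final: r_4 = 351361, and one checks f(r_4) ≡ 0 mod 13^5.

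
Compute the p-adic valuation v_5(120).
v_5(120) = 1

v_5(n) is the largest exponent k such that 5^k divides n. Factor out: 120 = 5^1 · 24. (Sign doesn't affect v_p.) So v_5(120) = 1.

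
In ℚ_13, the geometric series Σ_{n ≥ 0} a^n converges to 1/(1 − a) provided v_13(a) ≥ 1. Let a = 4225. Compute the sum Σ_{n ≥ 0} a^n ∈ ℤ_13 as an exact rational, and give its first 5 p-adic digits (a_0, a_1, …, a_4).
Σ a^n = 1/(1 − a) = -1/4224;  first 5 digits = (1, 0, 12, 1, 1)

v_13(a) = 2 ≥ 1, so the series converges in ℤ_13 to 1/(1 − a) = 1/(1 − 4225) = -1/4224. Expand this rational in ℤ_13: compute digits iteratively via d_i = x_i mod 13, x_{i+1} = (x_i − d_i)/13. The first 5 digits are (1, 0, 12, 1, 1).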